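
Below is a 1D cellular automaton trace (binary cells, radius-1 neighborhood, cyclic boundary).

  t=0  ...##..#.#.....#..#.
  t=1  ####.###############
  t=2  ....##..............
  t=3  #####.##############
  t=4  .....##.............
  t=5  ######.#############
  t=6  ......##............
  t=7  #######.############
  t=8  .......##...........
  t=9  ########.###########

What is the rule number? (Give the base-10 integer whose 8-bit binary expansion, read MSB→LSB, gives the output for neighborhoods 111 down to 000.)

  nb ###: next=.  (t=1,i=0, bit7=0)
  nb ##.: next=.  (t=0,i=4, bit6=0)
  nb #.#: next=#  (t=0,i=8, bit5=1)
  nb #..: next=#  (t=0,i=5, bit4=1)
  nb .##: next=#  (t=0,i=3, bit3=1)
  nb .#.: next=#  (t=0,i=7, bit2=1)
  nb ..#: next=#  (t=0,i=2, bit1=1)
  nb ...: next=#  (t=0,i=0, bit0=1)
  bits 00111111 = 63

63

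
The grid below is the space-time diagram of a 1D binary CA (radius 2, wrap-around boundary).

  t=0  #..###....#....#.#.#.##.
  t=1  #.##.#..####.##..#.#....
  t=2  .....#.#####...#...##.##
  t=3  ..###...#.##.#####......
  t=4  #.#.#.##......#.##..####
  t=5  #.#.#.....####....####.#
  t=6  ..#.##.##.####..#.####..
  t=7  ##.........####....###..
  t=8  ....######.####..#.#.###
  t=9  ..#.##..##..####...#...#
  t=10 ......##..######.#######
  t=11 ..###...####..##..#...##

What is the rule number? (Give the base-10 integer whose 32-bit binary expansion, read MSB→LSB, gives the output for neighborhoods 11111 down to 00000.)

1916436887

  nb #####: next=.  (t=2,i=9, bit31=0)
  nb ####.: next=#  (t=1,i=10, bit30=1)
  nb ###.#: next=#  (t=1,i=11, bit29=1)
  nb ###..: next=#  (t=0,i=5, bit28=1)
  nb ##.##: next=.  (t=1,i=12, bit27=0)
  nb ##.#.: next=.  (t=0,i=23, bit26=0)
  nb ##..#: next=#  (t=1,i=15, bit25=1)
  nb ##...: next=.  (t=0,i=6, bit24=0)
  nb #.###: next=.  (t=2,i=7, bit23=0)
  nb #.##.: next=.  (t=0,i=21, bit22=0)
  nb #.#.#: next=#  (t=0,i=17, bit21=1)
  nb #.#..: next=#  (t=0,i=0, bit20=1)
  nb #..##: next=#  (t=0,i=2, bit19=1)
  nb #..#.: next=.  (t=1,i=16, bit18=0)
  nb #...#: next=#  (t=2,i=13, bit17=1)
  nb #....: next=.  (t=0,i=7, bit16=0)
  nb .####: next=#  (t=1,i=9, bit15=1)
  nb .###.: next=.  (t=0,i=4, bit14=0)
  nb .##.#: next=.  (t=0,i=22, bit13=0)
  nb .##..: next=.  (t=1,i=14, bit12=0)
  nb .#.##: next=.  (t=0,i=20, bit11=0)
  nb .#.#.: next=.  (t=0,i=16, bit10=0)
  nb .#..#: next=.  (t=0,i=1, bit9=0)
  nb .#...: next=#  (t=0,i=11, bit8=1)
  nb ..###: next=#  (t=0,i=3, bit7=1)
  nb ..##.: next=.  (t=2,i=19, bit6=0)
  nb ..#.#: next=.  (t=0,i=15, bit5=0)
  nb ..#..: next=#  (t=0,i=10, bit4=1)
  nb ...##: next=.  (t=2,i=18, bit3=0)
  nb ...#.: next=#  (t=0,i=9, bit2=1)
  nb ....#: next=#  (t=0,i=8, bit1=1)
  nb .....: next=#  (t=2,i=2, bit0=1)
  bits 01110010001110101000000110010111 = 1916436887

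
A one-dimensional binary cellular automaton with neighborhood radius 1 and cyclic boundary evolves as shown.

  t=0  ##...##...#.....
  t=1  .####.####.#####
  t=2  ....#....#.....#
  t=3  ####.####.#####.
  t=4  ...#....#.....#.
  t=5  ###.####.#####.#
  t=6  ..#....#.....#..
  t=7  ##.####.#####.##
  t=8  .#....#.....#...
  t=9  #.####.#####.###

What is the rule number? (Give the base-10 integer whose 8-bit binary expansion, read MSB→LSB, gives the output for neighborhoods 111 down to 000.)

  [7] ### => .  t=1,i=2
  [6] ##. => #  t=0,i=1
  [5] #.# => .  t=1,i=0
  [4] #.. => #  t=0,i=2
  [3] .## => .  t=0,i=0
  [2] .#. => .  t=0,i=10
  [1] ..# => #  t=0,i=4
  [0] ... => #  t=0,i=3
  bits 01010011 = 83

83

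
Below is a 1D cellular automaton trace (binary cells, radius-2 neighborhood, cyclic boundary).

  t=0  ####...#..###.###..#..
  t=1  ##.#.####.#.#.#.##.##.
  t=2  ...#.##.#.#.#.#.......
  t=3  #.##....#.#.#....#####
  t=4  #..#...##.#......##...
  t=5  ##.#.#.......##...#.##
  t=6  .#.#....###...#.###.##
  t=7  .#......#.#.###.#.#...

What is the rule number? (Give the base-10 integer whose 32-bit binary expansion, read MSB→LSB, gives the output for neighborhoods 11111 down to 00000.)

  nb #####: next=.  (t=3,i=19, bit31=0)
  nb ####.: next=.  (t=0,i=2, bit30=0)
  nb ###.#: next=#  (t=0,i=12, bit29=1)
  nb ###..: next=#  (t=0,i=3, bit28=1)
  nb ##.##: next=.  (t=0,i=13, bit27=0)
  nb ##.#.: next=.  (t=1,i=2, bit26=0)
  nb ##..#: next=#  (t=0,i=17, bit25=1)
  nb ##...: next=.  (t=0,i=4, bit24=0)
  nb #.###: next=#  (t=0,i=14, bit23=1)
  nb #.##.: next=.  (t=1,i=0, bit22=0)
  nb #.#.#: next=#  (t=1,i=3, bit21=1)
  nb #.#..: next=.  (t=2,i=14, bit20=0)
  nb #..##: next=.  (t=0,i=9, bit19=0)
  nb #..#.: next=.  (t=0,i=18, bit18=0)
  nb #...#: next=#  (t=0,i=5, bit17=1)
  nb #....: next=.  (t=2,i=16, bit16=0)
  nb .####: next=#  (t=0,i=1, bit15=1)
  nb .###.: next=.  (t=0,i=11, bit14=0)
  nb .##.#: next=.  (t=1,i=1, bit13=0)
  nb .##..: next=#  (t=3,i=3, bit12=1)
  nb .#.##: next=.  (t=1,i=4, bit11=0)
  nb .#.#.: next=.  (t=1,i=11, bit10=0)
  nb .#..#: next=#  (t=0,i=8, bit9=1)
  nb .#...: next=.  (t=2,i=15, bit8=0)
  nb ..###: next=#  (t=0,i=0, bit7=1)
  nb ..##.: next=.  (t=4,i=7, bit6=0)
  nb ..#.#: next=#  (t=2,i=3, bit5=1)
  nb ..#..: next=#  (t=0,i=7, bit4=1)
  nb ...##: next=.  (t=3,i=16, bit3=0)
  nb ...#.: next=#  (t=0,i=6, bit2=1)
  nb ....#: next=.  (t=2,i=1, bit1=0)
  nb .....: next=#  (t=2,i=0, bit0=1)
  bits 00110010101000101001001010110101 = 849515189

849515189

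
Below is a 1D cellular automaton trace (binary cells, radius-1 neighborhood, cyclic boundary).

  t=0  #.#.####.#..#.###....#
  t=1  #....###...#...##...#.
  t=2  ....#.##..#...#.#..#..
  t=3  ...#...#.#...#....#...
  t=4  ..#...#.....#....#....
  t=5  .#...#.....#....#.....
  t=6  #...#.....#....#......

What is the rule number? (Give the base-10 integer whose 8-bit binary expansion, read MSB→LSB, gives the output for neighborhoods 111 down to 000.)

  ### -> #   bit 7 = 1  t=0,i=5
  ##. -> #   bit 6 = 1  t=0,i=0
  #.# -> .   bit 5 = 0  t=0,i=1
  #.. -> .   bit 4 = 0  t=0,i=10
  .## -> .   bit 3 = 0  t=0,i=4
  .#. -> .   bit 2 = 0  t=0,i=2
  ..# -> #   bit 1 = 1  t=0,i=11
  ... -> .   bit 0 = 0  t=0,i=18
  bits 11000010 = 194

194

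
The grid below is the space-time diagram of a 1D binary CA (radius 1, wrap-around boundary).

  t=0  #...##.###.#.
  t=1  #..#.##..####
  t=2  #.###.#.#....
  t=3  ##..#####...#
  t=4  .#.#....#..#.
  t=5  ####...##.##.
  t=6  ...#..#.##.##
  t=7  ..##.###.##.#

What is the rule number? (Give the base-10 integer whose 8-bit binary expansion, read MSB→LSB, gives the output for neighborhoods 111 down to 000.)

102

  [7] ### => .  t=0,i=8
  [6] ##. => #  t=0,i=5
  [5] #.# => #  t=0,i=6
  [4] #.. => .  t=0,i=1
  [3] .## => .  t=0,i=4
  [2] .#. => #  t=0,i=0
  [1] ..# => #  t=0,i=3
  [0] ... => .  t=0,i=2
  bits 01100110 = 102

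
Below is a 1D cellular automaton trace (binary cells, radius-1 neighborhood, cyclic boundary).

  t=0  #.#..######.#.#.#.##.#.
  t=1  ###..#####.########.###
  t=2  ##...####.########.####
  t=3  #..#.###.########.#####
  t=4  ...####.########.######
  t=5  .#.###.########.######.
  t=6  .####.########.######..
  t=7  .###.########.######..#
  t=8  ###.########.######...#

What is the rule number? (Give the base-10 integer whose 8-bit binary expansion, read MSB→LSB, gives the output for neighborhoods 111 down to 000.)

173

  nb ###: next=#  (t=0,i=6, bit7=1)
  nb ##.: next=.  (t=0,i=10, bit6=0)
  nb #.#: next=#  (t=0,i=1, bit5=1)
  nb #..: next=.  (t=0,i=3, bit4=0)
  nb .##: next=#  (t=0,i=5, bit3=1)
  nb .#.: next=#  (t=0,i=0, bit2=1)
  nb ..#: next=.  (t=0,i=4, bit1=0)
  nb ...: next=#  (t=2,i=3, bit0=1)
  bits 10101101 = 173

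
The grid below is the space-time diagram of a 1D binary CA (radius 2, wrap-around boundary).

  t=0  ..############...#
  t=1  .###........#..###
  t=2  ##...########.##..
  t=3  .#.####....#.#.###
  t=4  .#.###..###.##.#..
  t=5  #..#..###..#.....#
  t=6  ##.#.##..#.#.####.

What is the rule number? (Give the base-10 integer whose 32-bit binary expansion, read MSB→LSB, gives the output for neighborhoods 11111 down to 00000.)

  [31] ##### => .  t=0,i=4
  [30] ####. => #  t=0,i=12
  [29] ###.# => .  t=1,i=17
  [28] ###.. => .  t=0,i=13
  [27] ##.## => #  t=1,i=0
  [26] ##.#. => .  t=3,i=0
  [25] ##..# => #  t=2,i=16
  [24] ##... => .  t=0,i=14
  [23] #.### => #  t=1,i=1
  [22] #.##. => .  t=2,i=14
  [21] #.#.# => #  t=3,i=1
  [20] #.#.. => .  t=4,i=15
  [19] #..## => #  t=0,i=1
  [18] #..#. => .  t=5,i=2
  [17] #...# => #  t=0,i=15
  [16] #.... => #  t=1,i=5
  [15] .#### => #  t=0,i=3
  [14] .###. => .  t=1,i=2
  [13] .##.# => .  t=4,i=13
  [12] .##.. => #  t=2,i=1
  [11] .#.## => .  t=3,i=2
  [10] .#.#. => #  t=3,i=12
  [9] .#..# => .  t=0,i=0
  [8] .#... => .  t=4,i=16
  [7] ..### => #  t=0,i=2
  [6] ..##. => .  t=2,i=0
  [5] ..#.# => .  t=3,i=11
  [4] ..#.. => #  t=0,i=17
  [3] ...## => #  t=2,i=4
  [2] ...#. => #  t=0,i=16
  [1] ....# => #  t=1,i=10
  [0] ..... => #  t=1,i=6
  bits 01001010101010111001010010011111 = 1252758687

1252758687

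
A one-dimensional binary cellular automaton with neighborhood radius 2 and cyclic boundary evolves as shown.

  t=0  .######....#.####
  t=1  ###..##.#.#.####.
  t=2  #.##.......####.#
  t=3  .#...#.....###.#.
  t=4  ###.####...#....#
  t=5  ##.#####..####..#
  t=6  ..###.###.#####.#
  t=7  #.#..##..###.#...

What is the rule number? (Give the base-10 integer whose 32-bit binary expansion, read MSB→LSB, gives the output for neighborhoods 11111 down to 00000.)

1518701460

  [31] ##### => .  t=0,i=3
  [30] ####. => #  t=0,i=5
  [29] ###.# => .  t=0,i=16
  [28] ###.. => #  t=0,i=6
  [27] ##.## => #  t=0,i=0
  [26] ##.#. => .  t=1,i=7
  [25] ##..# => #  t=1,i=3
  [24] ##... => .  t=0,i=7
  [23] #.### => #  t=0,i=1
  [22] #.##. => .  t=2,i=2
  [21] #.#.# => .  t=1,i=8
  [20] #.#.. => .  t=3,i=15
  [19] #..## => .  t=1,i=4
  [18] #..#. => #  t=3,i=0
  [17] #...# => .  t=3,i=3
  [16] #.... => #  t=0,i=8
  [15] .#### => #  t=0,i=2
  [14] .###. => .  t=1,i=1
  [13] .##.# => .  t=1,i=6
  [12] .##.. => .  t=2,i=3
  [11] .#.## => #  t=0,i=12
  [10] .#.#. => .  t=1,i=9
  [9] .#..# => #  t=3,i=16
  [8] .#... => #  t=3,i=2
  [7] ..### => #  t=2,i=11
  [6] ..##. => .  t=1,i=5
  [5] ..#.# => .  t=0,i=11
  [4] ..#.. => #  t=3,i=1
  [3] ...## => .  t=2,i=10
  [2] ...#. => #  t=0,i=10
  [1] ....# => .  t=0,i=9
  [0] ..... => .  t=2,i=6
  bits 01011010100001011000101110010100 = 1518701460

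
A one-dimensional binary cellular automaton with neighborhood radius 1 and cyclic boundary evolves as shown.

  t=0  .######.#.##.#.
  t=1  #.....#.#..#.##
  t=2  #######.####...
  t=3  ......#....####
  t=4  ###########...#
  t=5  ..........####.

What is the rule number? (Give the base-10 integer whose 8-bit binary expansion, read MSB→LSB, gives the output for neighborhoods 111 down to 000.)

  ### -> .   bit 7 = 0  t=0,i=2
  ##. -> #   bit 6 = 1  t=0,i=6
  #.# -> .   bit 5 = 0  t=0,i=7
  #.. -> #   bit 4 = 1  t=0,i=14
  .## -> .   bit 3 = 0  t=0,i=1
  .#. -> #   bit 2 = 1  t=0,i=8
  ..# -> #   bit 1 = 1  t=0,i=0
  ... -> #   bit 0 = 1  t=1,i=2
  bits 01010111 = 87

87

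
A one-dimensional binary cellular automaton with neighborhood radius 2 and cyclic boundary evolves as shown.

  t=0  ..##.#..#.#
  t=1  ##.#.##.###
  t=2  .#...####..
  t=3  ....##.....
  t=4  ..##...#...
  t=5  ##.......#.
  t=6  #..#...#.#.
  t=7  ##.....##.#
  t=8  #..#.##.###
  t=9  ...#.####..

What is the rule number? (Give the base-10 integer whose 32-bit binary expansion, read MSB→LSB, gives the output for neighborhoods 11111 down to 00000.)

  nb #####: next=.  (t=1,i=10, bit31=0)
  nb ####.: next=.  (t=1,i=0, bit30=0)
  nb ###.#: next=#  (t=1,i=1, bit29=1)
  nb ###..: next=.  (t=2,i=8, bit28=0)
  nb ##.##: next=#  (t=1,i=7, bit27=1)
  nb ##.#.: next=.  (t=0,i=4, bit26=0)
  nb ##..#: next=.  (t=8,i=1, bit25=0)
  nb ##...: next=.  (t=2,i=9, bit24=0)
  nb #.###: next=#  (t=1,i=8, bit23=1)
  nb #.##.: next=#  (t=1,i=5, bit22=1)
  nb #.#.#: next=.  (t=1,i=3, bit21=0)
  nb #.#..: next=#  (t=0,i=5, bit20=1)
  nb #..##: next=#  (t=0,i=1, bit19=1)
  nb #..#.: next=.  (t=0,i=7, bit18=0)
  nb #...#: next=.  (t=2,i=3, bit17=0)
  nb #....: next=#  (t=3,i=7, bit16=1)
  nb .####: next=.  (t=1,i=9, bit15=0)
  nb .###.: next=#  (t=7,i=0, bit14=1)
  nb .##.#: next=#  (t=0,i=3, bit13=1)
  nb .##..: next=.  (t=3,i=5, bit12=0)
  nb .#.##: next=.  (t=1,i=4, bit11=0)
  nb .#.#.: next=#  (t=0,i=9, bit10=1)
  nb .#..#: next=#  (t=0,i=0, bit9=1)
  nb .#...: next=.  (t=2,i=2, bit8=0)
  nb ..###: next=#  (t=2,i=5, bit7=1)
  nb ..##.: next=.  (t=0,i=2, bit6=0)
  nb ..#.#: next=#  (t=0,i=8, bit5=1)
  nb ..#..: next=.  (t=2,i=1, bit4=0)
  nb ...##: next=#  (t=2,i=4, bit3=1)
  nb ...#.: next=.  (t=2,i=0, bit2=0)
  nb ....#: next=#  (t=3,i=2, bit1=1)
  nb .....: next=.  (t=3,i=0, bit0=0)
  bits 00101000110110010110011010101010 = 685336234

685336234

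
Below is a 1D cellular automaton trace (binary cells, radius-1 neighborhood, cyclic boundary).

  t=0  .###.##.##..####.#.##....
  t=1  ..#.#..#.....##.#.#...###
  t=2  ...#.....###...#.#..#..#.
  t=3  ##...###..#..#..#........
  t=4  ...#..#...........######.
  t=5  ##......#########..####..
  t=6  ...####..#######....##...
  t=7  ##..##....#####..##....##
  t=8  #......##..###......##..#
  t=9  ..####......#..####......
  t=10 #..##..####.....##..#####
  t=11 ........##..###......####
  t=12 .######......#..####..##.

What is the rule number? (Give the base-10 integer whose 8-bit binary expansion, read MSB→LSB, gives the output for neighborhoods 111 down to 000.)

161

  ### -> #   bit 7 = 1  t=0,i=2
  ##. -> .   bit 6 = 0  t=0,i=3
  #.# -> #   bit 5 = 1  t=0,i=4
  #.. -> .   bit 4 = 0  t=0,i=10
  .## -> .   bit 3 = 0  t=0,i=1
  .#. -> .   bit 2 = 0  t=0,i=17
  ..# -> .   bit 1 = 0  t=0,i=0
  ... -> #   bit 0 = 1  t=0,i=22
  bits 10100001 = 161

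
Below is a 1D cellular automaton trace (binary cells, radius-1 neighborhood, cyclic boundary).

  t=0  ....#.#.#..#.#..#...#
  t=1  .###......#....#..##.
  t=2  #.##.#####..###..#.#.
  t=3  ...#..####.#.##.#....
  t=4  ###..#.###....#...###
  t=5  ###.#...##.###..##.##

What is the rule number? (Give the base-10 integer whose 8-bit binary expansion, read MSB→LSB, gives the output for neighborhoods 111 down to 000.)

195

  nb ###: next=#  (t=1,i=2, bit7=1)
  nb ##.: next=#  (t=1,i=3, bit6=1)
  nb #.#: next=.  (t=0,i=5, bit5=0)
  nb #..: next=.  (t=0,i=0, bit4=0)
  nb .##: next=.  (t=1,i=1, bit3=0)
  nb .#.: next=.  (t=0,i=4, bit2=0)
  nb ..#: next=#  (t=0,i=3, bit1=1)
  nb ...: next=#  (t=0,i=1, bit0=1)
  bits 11000011 = 195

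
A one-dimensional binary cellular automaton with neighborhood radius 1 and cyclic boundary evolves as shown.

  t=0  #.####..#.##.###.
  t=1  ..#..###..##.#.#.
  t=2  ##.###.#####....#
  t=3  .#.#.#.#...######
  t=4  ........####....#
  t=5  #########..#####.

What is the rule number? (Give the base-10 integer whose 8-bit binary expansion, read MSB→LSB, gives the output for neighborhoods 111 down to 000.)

  nb ###: next=.  (t=0,i=3, bit7=0)
  nb ##.: next=#  (t=0,i=5, bit6=1)
  nb #.#: next=.  (t=0,i=1, bit5=0)
  nb #..: next=#  (t=0,i=6, bit4=1)
  nb .##: next=#  (t=0,i=2, bit3=1)
  nb .#.: next=.  (t=0,i=0, bit2=0)
  nb ..#: next=#  (t=0,i=7, bit1=1)
  nb ...: next=#  (t=1,i=0, bit0=1)
  bits 01011011 = 91

91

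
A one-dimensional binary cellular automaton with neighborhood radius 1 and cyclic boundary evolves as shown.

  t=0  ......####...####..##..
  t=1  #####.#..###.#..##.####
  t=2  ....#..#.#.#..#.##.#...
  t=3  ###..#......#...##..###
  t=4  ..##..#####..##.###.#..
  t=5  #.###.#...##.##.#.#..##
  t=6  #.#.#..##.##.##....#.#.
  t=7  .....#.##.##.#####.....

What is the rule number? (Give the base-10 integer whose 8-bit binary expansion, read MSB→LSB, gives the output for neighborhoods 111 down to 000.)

  ###|.  b7=0 t=0,i=7
  ##.|#  b6=1 t=0,i=9
  #.#|.  b5=0 t=1,i=5
  #..|#  b4=1 t=0,i=10
  .##|#  b3=1 t=0,i=6
  .#.|.  b2=0 t=1,i=6
  ..#|.  b1=0 t=0,i=5
  ...|#  b0=1 t=0,i=0
  bits 01011001 = 89

89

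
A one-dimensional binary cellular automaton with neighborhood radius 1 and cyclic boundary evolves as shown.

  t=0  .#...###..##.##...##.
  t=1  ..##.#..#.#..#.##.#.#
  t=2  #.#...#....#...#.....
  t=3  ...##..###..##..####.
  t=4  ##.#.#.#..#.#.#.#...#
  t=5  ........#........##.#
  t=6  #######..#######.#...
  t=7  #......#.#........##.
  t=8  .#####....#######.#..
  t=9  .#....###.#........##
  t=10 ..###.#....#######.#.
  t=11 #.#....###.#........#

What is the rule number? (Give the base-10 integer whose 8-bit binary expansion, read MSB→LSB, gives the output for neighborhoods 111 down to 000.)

25

  ### -> .   bit 7 = 0  t=0,i=6
  ##. -> .   bit 6 = 0  t=0,i=7
  #.# -> .   bit 5 = 0  t=0,i=12
  #.. -> #   bit 4 = 1  t=0,i=2
  .## -> #   bit 3 = 1  t=0,i=5
  .#. -> .   bit 2 = 0  t=0,i=1
  ..# -> .   bit 1 = 0  t=0,i=0
  ... -> #   bit 0 = 1  t=0,i=3
  bits 00011001 = 25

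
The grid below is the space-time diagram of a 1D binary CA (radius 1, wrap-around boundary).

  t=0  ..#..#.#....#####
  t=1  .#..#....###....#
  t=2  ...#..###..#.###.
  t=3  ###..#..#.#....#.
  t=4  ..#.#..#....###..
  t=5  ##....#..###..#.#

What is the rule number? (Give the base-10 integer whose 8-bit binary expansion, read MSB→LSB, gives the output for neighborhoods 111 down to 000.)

  nb ###: next=.  (t=0,i=13, bit7=0)
  nb ##.: next=#  (t=0,i=16, bit6=1)
  nb #.#: next=.  (t=0,i=6, bit5=0)
  nb #..: next=.  (t=0,i=0, bit4=0)
  nb .##: next=.  (t=0,i=12, bit3=0)
  nb .#.: next=.  (t=0,i=2, bit2=0)
  nb ..#: next=#  (t=0,i=1, bit1=1)
  nb ...: next=#  (t=0,i=9, bit0=1)
  bits 01000011 = 67

67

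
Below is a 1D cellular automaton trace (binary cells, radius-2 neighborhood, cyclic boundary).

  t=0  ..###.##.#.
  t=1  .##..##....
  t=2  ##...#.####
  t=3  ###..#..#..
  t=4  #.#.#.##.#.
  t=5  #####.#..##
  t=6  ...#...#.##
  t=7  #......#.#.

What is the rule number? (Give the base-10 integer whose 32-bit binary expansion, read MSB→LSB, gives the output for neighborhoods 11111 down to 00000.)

  ##### -> .   bit 31 = 0  t=2,i=9
  ####. -> #   bit 30 = 1  t=2,i=0
  ###.# -> .   bit 29 = 0  t=0,i=4
  ###.. -> #   bit 28 = 1  t=2,i=1
  ##.## -> #   bit 27 = 1  t=0,i=5
  ##.#. -> .   bit 26 = 0  t=0,i=8
  ##..# -> .   bit 25 = 0  t=1,i=3
  ##... -> #   bit 24 = 1  t=1,i=7
  #.### -> .   bit 23 = 0  t=2,i=7
  #.##. -> #   bit 22 = 1  t=0,i=6
  #.#.# -> #   bit 21 = 1  t=4,i=0
  #.#.. -> .   bit 20 = 0  t=0,i=9
  #..## -> .   bit 19 = 0  t=1,i=4
  #..#. -> #   bit 18 = 1  t=3,i=4
  #...# -> .   bit 17 = 0  t=0,i=0
  #.... -> #   bit 16 = 1  t=1,i=8
  .#### -> #   bit 15 = 1  t=2,i=8
  .###. -> .   bit 14 = 0  t=0,i=3
  .##.# -> .   bit 13 = 0  t=0,i=7
  .##.. -> .   bit 12 = 0  t=1,i=2
  .#.## -> .   bit 11 = 0  t=2,i=6
  .#.#. -> #   bit 10 = 1  t=4,i=1
  .#..# -> #   bit 9 = 1  t=3,i=6
  .#... -> .   bit 8 = 0  t=0,i=10
  ..### -> #   bit 7 = 1  t=0,i=2
  ..##. -> #   bit 6 = 1  t=1,i=1
  ..#.# -> #   bit 5 = 1  t=2,i=5
  ..#.. -> .   bit 4 = 0  t=3,i=5
  ...## -> #   bit 3 = 1  t=0,i=1
  ...#. -> .   bit 2 = 0  t=2,i=4
  ....# -> #   bit 1 = 1  t=1,i=10
  ..... -> #   bit 0 = 1  t=1,i=9
  bits 01011001011001011000011011101011 = 1499825899

1499825899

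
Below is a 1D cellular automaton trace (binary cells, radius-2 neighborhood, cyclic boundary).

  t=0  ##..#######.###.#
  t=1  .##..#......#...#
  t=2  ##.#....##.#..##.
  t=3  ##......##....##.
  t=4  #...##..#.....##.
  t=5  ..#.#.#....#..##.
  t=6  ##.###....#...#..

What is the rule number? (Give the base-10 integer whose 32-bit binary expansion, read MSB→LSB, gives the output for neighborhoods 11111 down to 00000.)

  ##### -> .   bit 31 = 0  t=0,i=6
  ####. -> .   bit 30 = 0  t=0,i=9
  ###.# -> .   bit 29 = 0  t=0,i=10
  ###.. -> #   bit 28 = 1  t=0,i=1
  ##.## -> .   bit 27 = 0  t=0,i=11
  ##.#. -> .   bit 26 = 0  t=2,i=2
  ##..# -> #   bit 25 = 1  t=0,i=2
  ##... -> .   bit 24 = 0  t=3,i=2
  #.### -> #   bit 23 = 1  t=0,i=12
  #.##. -> #   bit 22 = 1  t=1,i=1
  #.#.# -> #   bit 21 = 1  t=5,i=4
  #.#.. -> .   bit 20 = 0  t=2,i=3
  #..## -> .   bit 19 = 0  t=0,i=3
  #..#. -> .   bit 18 = 0  t=1,i=4
  #...# -> #   bit 17 = 1  t=1,i=14
  #.... -> .   bit 16 = 0  t=1,i=7
  .#### -> #   bit 15 = 1  t=0,i=5
  .###. -> .   bit 14 = 0  t=0,i=0
  .##.# -> #   bit 13 = 1  t=2,i=1
  .##.. -> .   bit 12 = 0  t=1,i=2
  .#.## -> #   bit 11 = 1  t=1,i=0
  .#.#. -> #   bit 10 = 1  t=5,i=3
  .#..# -> .   bit 9 = 0  t=2,i=12
  .#... -> .   bit 8 = 0  t=1,i=6
  ..### -> .   bit 7 = 0  t=0,i=4
  ..##. -> #   bit 6 = 1  t=2,i=8
  ..#.# -> .   bit 5 = 0  t=1,i=16
  ..#.. -> .   bit 4 = 0  t=1,i=5
  ...## -> .   bit 3 = 0  t=2,i=7
  ...#. -> #   bit 2 = 1  t=1,i=11
  ....# -> .   bit 1 = 0  t=1,i=10
  ..... -> #   bit 0 = 1  t=1,i=8
  bits 00010010111000101010110001000101 = 316845125

316845125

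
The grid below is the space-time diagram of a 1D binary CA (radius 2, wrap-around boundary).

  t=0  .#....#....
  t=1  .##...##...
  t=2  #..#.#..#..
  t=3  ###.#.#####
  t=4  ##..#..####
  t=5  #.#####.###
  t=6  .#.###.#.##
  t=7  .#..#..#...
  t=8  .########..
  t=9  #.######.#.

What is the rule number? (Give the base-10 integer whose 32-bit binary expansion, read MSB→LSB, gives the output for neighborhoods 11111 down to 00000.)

3408709400

  #####|#  b31=1 t=3,i=0
  ####.|#  b30=1 t=3,i=1
  ###.#|.  b29=0 t=3,i=2
  ###..|.  b28=0 t=4,i=1
  ##.##|#  b27=1 t=5,i=1
  ##.#.|.  b26=0 t=3,i=3
  ##..#|#  b25=1 t=4,i=2
  ##...|#  b24=1 t=1,i=3
  #.###|.  b23=0 t=3,i=6
  #.##.|.  b22=0 t=6,i=9
  #.#.#|#  b21=1 t=3,i=4
  #.#..|.  b20=0 t=2,i=5
  #..##|#  b19=1 t=4,i=6
  #..#.|#  b18=1 t=2,i=2
  #...#|.  b17=0 t=1,i=4
  #....|.  b16=0 t=0,i=3
  .####|#  b15=1 t=3,i=7
  .###.|#  b14=1 t=6,i=4
  .##.#|.  b13=0 t=6,i=10
  .##..|.  b12=0 t=1,i=2
  .#.##|.  b11=0 t=3,i=5
  .#.#.|#  b10=1 t=2,i=4
  .#..#|#  b9=1 t=2,i=1
  .#...|#  b8=1 t=0,i=2
  ..###|.  b7=0 t=4,i=7
  ..##.|.  b6=0 t=1,i=1
  ..#.#|.  b5=0 t=2,i=3
  ..#..|#  b4=1 t=0,i=1
  ...##|#  b3=1 t=1,i=0
  ...#.|.  b2=0 t=0,i=0
  ....#|.  b1=0 t=0,i=4
  .....|.  b0=0 t=0,i=9
  bits 11001011001011001100011100011000 = 3408709400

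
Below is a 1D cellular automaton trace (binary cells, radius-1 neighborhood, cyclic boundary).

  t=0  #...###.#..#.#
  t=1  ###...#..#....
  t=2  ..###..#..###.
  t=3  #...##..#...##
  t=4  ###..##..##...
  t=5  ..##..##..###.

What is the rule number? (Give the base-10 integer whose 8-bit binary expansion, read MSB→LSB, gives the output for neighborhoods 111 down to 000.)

81

  ###|.  b7=0 t=0,i=5
  ##.|#  b6=1 t=0,i=0
  #.#|.  b5=0 t=0,i=7
  #..|#  b4=1 t=0,i=1
  .##|.  b3=0 t=0,i=4
  .#.|.  b2=0 t=0,i=8
  ..#|.  b1=0 t=0,i=3
  ...|#  b0=1 t=0,i=2
  bits 01010001 = 81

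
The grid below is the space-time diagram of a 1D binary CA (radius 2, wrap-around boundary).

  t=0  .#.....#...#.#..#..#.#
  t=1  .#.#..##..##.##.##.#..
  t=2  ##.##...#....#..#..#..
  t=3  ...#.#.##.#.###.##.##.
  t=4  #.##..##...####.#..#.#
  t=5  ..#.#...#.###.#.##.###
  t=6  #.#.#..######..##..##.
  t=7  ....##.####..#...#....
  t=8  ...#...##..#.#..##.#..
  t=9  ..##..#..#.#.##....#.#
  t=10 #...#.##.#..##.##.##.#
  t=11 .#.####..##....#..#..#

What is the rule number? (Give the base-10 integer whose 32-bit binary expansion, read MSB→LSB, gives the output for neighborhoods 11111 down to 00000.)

2748435132

  ##### -> #   bit 31 = 1  t=6,i=9
  ####. -> .   bit 30 = 0  t=4,i=13
  ###.# -> #   bit 29 = 1  t=3,i=14
  ###.. -> .   bit 28 = 0  t=5,i=21
  ##.## -> .   bit 27 = 0  t=1,i=12
  ##.#. -> .   bit 26 = 0  t=1,i=18
  ##..# -> #   bit 25 = 1  t=1,i=8
  ##... -> #   bit 24 = 1  t=2,i=5
  #.### -> #   bit 23 = 1  t=3,i=12
  #.##. -> #   bit 22 = 1  t=1,i=13
  #.#.# -> .   bit 21 = 0  t=0,i=21
  #.#.. -> #   bit 20 = 1  t=0,i=1
  #..## -> .   bit 19 = 0  t=1,i=5
  #..#. -> .   bit 18 = 0  t=0,i=15
  #...# -> .   bit 17 = 0  t=0,i=9
  #.... -> #   bit 16 = 1  t=0,i=3
  .#### -> #   bit 15 = 1  t=4,i=12
  .###. -> #   bit 14 = 1  t=3,i=13
  .##.# -> .   bit 13 = 0  t=1,i=11
  .##.. -> .   bit 12 = 0  t=1,i=7
  .#.## -> #   bit 11 = 1  t=3,i=6
  .#.#. -> .   bit 10 = 0  t=0,i=0
  .#..# -> #   bit 9 = 1  t=0,i=14
  .#... -> .   bit 8 = 0  t=0,i=2
  ..### -> #   bit 7 = 1  t=4,i=11
  ..##. -> .   bit 6 = 0  t=1,i=6
  ..#.# -> #   bit 5 = 1  t=0,i=11
  ..#.. -> #   bit 4 = 1  t=0,i=7
  ...## -> #   bit 3 = 1  t=4,i=10
  ...#. -> #   bit 2 = 1  t=0,i=6
  ....# -> .   bit 1 = 0  t=0,i=5
  ..... -> .   bit 0 = 0  t=0,i=4
  bits 10100011110100011100101010111100 = 2748435132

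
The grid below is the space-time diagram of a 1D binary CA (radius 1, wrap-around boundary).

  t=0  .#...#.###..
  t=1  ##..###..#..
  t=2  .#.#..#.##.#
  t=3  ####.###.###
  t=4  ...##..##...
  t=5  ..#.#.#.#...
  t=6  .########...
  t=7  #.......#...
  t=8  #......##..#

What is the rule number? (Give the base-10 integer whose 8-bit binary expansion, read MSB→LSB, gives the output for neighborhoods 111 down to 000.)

102

  ### -> .   bit 7 = 0  t=0,i=8
  ##. -> #   bit 6 = 1  t=0,i=9
  #.# -> #   bit 5 = 1  t=0,i=6
  #.. -> .   bit 4 = 0  t=0,i=2
  .## -> .   bit 3 = 0  t=0,i=7
  .#. -> #   bit 2 = 1  t=0,i=1
  ..# -> #   bit 1 = 1  t=0,i=0
  ... -> .   bit 0 = 0  t=0,i=3
  bits 01100110 = 102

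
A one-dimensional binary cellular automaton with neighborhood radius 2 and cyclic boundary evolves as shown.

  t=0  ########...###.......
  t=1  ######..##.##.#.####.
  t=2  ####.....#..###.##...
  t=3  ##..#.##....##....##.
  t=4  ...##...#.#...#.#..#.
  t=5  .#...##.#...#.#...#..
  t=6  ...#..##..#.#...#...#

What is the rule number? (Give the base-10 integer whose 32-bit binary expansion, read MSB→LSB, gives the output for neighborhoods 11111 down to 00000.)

  #####|#  b31=1 t=0,i=2
  ####.|.  b30=0 t=0,i=6
  ###.#|.  b29=0 t=1,i=19
  ###..|.  b28=0 t=0,i=7
  ##.##|.  b27=0 t=1,i=10
  ##.#.|#  b26=1 t=1,i=13
  ##..#|.  b25=0 t=1,i=6
  ##...|#  b24=1 t=0,i=8
  #.###|#  b23=1 t=1,i=0
  #.##.|.  b22=0 t=1,i=11
  #.#.#|#  b21=1 t=1,i=14
  #.#..|.  b20=0 t=4,i=10
  #..##|.  b19=0 t=1,i=7
  #..#.|#  b18=1 t=3,i=3
  #...#|#  b17=1 t=0,i=9
  #....|.  b16=0 t=0,i=15
  .####|#  b15=1 t=0,i=1
  .###.|#  b14=1 t=0,i=12
  .##.#|#  b13=1 t=1,i=9
  .##..|.  b12=0 t=2,i=17
  .#.##|.  b11=0 t=1,i=15
  .#.#.|.  b10=0 t=4,i=9
  .#..#|.  b9=0 t=2,i=10
  .#...|.  b8=0 t=4,i=11
  ..###|#  b7=1 t=0,i=0
  ..##.|.  b6=0 t=1,i=8
  ..#.#|#  b5=1 t=3,i=4
  ..#..|.  b4=0 t=2,i=9
  ...##|.  b3=0 t=0,i=10
  ...#.|.  b2=0 t=2,i=8
  ....#|#  b1=1 t=0,i=19
  .....|#  b0=1 t=0,i=16
  bits 10000101101001101110000010100011 = 2242306211

2242306211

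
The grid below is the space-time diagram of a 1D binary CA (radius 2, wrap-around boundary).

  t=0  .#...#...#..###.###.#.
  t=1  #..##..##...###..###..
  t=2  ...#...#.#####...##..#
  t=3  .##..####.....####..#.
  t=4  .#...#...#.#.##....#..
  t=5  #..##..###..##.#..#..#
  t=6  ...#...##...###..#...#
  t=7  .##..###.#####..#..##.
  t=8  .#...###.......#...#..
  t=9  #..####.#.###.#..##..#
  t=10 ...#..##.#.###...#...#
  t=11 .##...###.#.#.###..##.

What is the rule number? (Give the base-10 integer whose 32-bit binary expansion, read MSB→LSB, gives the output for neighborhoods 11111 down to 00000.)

625371373

  nb #####: next=.  (t=2,i=11, bit31=0)
  nb ####.: next=.  (t=2,i=12, bit30=0)
  nb ###.#: next=#  (t=0,i=14, bit29=1)
  nb ###..: next=.  (t=1,i=14, bit28=0)
  nb ##.##: next=.  (t=0,i=15, bit27=0)
  nb ##.#.: next=#  (t=0,i=19, bit26=1)
  nb ##..#: next=.  (t=1,i=5, bit25=0)
  nb ##...: next=#  (t=1,i=9, bit24=1)
  nb #.###: next=.  (t=0,i=16, bit23=0)
  nb #.##.: next=#  (t=4,i=13, bit22=1)
  nb #.#.#: next=.  (t=4,i=11, bit21=0)
  nb #.#..: next=.  (t=0,i=20, bit20=0)
  nb #..##: next=.  (t=0,i=11, bit19=0)
  nb #..#.: next=#  (t=0,i=0, bit18=1)
  nb #...#: next=#  (t=0,i=3, bit17=1)
  nb #....: next=.  (t=3,i=10, bit16=0)
  nb .####: next=.  (t=2,i=10, bit15=0)
  nb .###.: next=#  (t=0,i=13, bit14=1)
  nb .##.#: next=#  (t=5,i=13, bit13=1)
  nb .##..: next=.  (t=1,i=4, bit12=0)
  nb .#.##: next=#  (t=2,i=8, bit11=1)
  nb .#.#.: next=.  (t=4,i=10, bit10=0)
  nb .#..#: next=.  (t=0,i=10, bit9=0)
  nb .#...: next=.  (t=0,i=2, bit8=0)
  nb ..###: next=#  (t=0,i=12, bit7=1)
  nb ..##.: next=#  (t=1,i=3, bit6=1)
  nb ..#.#: next=#  (t=2,i=7, bit5=1)
  nb ..#..: next=.  (t=0,i=1, bit4=0)
  nb ...##: next=#  (t=1,i=11, bit3=1)
  nb ...#.: next=#  (t=0,i=4, bit2=1)
  nb ....#: next=.  (t=3,i=12, bit1=0)
  nb .....: next=#  (t=3,i=11, bit0=1)
  bits 00100101010001100110100011101101 = 625371373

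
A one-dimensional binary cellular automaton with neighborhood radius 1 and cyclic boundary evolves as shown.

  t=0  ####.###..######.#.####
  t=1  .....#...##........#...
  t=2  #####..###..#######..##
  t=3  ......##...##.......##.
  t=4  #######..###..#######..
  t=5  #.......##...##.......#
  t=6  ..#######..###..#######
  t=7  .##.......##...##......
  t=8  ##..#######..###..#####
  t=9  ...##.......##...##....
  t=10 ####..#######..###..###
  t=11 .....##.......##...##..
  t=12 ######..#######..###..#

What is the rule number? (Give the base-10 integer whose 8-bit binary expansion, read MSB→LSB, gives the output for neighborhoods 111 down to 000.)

11

  ### -> .   bit 7 = 0  t=0,i=0
  ##. -> .   bit 6 = 0  t=0,i=3
  #.# -> .   bit 5 = 0  t=0,i=4
  #.. -> .   bit 4 = 0  t=0,i=8
  .## -> #   bit 3 = 1  t=0,i=5
  .#. -> .   bit 2 = 0  t=0,i=17
  ..# -> #   bit 1 = 1  t=0,i=9
  ... -> #   bit 0 = 1  t=1,i=0
  bits 00001011 = 11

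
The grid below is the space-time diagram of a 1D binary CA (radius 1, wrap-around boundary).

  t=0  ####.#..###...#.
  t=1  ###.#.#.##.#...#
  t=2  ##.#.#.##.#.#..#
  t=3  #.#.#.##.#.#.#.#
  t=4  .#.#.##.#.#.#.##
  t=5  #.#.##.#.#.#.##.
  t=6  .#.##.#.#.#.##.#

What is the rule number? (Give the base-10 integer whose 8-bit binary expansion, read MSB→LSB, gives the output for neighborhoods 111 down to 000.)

184

  ###|#  b7=1 t=0,i=1
  ##.|.  b6=0 t=0,i=3
  #.#|#  b5=1 t=0,i=4
  #..|#  b4=1 t=0,i=6
  .##|#  b3=1 t=0,i=0
  .#.|.  b2=0 t=0,i=5
  ..#|.  b1=0 t=0,i=7
  ...|.  b0=0 t=0,i=12
  bits 10111000 = 184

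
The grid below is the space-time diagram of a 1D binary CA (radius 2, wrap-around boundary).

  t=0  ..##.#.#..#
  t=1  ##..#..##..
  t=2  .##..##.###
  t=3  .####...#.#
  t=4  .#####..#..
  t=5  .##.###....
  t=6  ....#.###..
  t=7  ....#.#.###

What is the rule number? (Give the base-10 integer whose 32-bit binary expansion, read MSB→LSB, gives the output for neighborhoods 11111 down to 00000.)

2010747552

  [31] ##### => .  t=4,i=3
  [30] ####. => #  t=3,i=3
  [29] ###.# => #  t=2,i=10
  [28] ###.. => #  t=3,i=4
  [27] ##.## => .  t=2,i=0
  [26] ##.#. => #  t=0,i=4
  [25] ##..# => #  t=1,i=2
  [24] ##... => #  t=3,i=5
  [23] #.### => #  t=2,i=8
  [22] #.##. => #  t=2,i=1
  [21] #.#.# => .  t=0,i=5
  [20] #.#.. => #  t=0,i=7
  [19] #..## => #  t=0,i=1
  [18] #..#. => .  t=0,i=9
  [17] #...# => .  t=3,i=6
  [16] #.... => #  t=5,i=8
  [15] .#### => #  t=3,i=2
  [14] .###. => .  t=2,i=9
  [13] .##.# => .  t=0,i=3
  [12] .##.. => #  t=1,i=1
  [11] .#.## => .  t=3,i=0
  [10] .#.#. => .  t=0,i=6
  [9] .#..# => #  t=0,i=0
  [8] .#... => .  t=4,i=9
  [7] ..### => #  t=4,i=1
  [6] ..##. => .  t=0,i=2
  [5] ..#.# => #  t=3,i=8
  [4] ..#.. => .  t=0,i=10
  [3] ...## => .  t=4,i=0
  [2] ...#. => .  t=3,i=7
  [1] ....# => .  t=5,i=10
  [0] ..... => .  t=5,i=9
  bits 01110111110110011001001010100000 = 2010747552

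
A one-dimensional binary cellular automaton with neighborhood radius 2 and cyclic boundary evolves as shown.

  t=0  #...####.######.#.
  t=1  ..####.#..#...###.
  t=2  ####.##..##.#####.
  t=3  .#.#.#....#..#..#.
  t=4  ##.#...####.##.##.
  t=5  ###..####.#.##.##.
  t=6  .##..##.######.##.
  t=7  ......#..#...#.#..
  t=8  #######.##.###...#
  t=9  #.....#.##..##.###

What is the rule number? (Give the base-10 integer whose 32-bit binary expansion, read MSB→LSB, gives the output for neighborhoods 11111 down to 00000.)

879225023

  [31] ##### => .  t=0,i=11
  [30] ####. => .  t=0,i=6
  [29] ###.# => #  t=0,i=7
  [28] ###.. => #  t=1,i=16
  [27] ##.## => .  t=0,i=8
  [26] ##.#. => #  t=0,i=15
  [25] ##..# => .  t=2,i=7
  [24] ##... => .  t=1,i=17
  [23] #.### => .  t=0,i=9
  [22] #.##. => #  t=2,i=5
  [21] #.#.# => #  t=0,i=16
  [20] #.#.. => .  t=0,i=0
  [19] #..## => .  t=2,i=8
  [18] #..#. => #  t=1,i=9
  [17] #...# => #  t=0,i=2
  [16] #.... => #  t=3,i=7
  [15] .#### => #  t=0,i=5
  [14] .###. => #  t=1,i=15
  [13] .##.# => #  t=2,i=10
  [12] .##.. => .  t=2,i=6
  [11] .#.## => #  t=5,i=11
  [10] .#.#. => .  t=0,i=17
  [9] .#..# => .  t=1,i=8
  [8] .#... => .  t=0,i=1
  [7] ..### => #  t=0,i=4
  [6] ..##. => .  t=2,i=9
  [5] ..#.# => #  t=3,i=1
  [4] ..#.. => #  t=1,i=10
  [3] ...## => #  t=0,i=3
  [2] ...#. => #  t=3,i=9
  [1] ....# => #  t=3,i=8
  [0] ..... => #  t=7,i=0
  bits 00110100011001111110100010111111 = 879225023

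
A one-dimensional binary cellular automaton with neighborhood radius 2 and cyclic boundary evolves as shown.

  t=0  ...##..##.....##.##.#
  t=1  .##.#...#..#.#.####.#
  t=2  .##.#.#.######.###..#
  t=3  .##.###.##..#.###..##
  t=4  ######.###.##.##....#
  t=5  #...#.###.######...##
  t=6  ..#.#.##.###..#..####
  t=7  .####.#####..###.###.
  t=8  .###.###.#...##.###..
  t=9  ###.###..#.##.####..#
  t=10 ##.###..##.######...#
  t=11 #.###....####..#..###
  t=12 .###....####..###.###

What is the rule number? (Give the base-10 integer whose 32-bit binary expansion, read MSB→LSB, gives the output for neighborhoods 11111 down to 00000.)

  ##### -> .   bit 31 = 0  t=2,i=10
  ####. -> #   bit 30 = 1  t=1,i=17
  ###.# -> .   bit 29 = 0  t=1,i=18
  ###.. -> .   bit 28 = 0  t=2,i=17
  ##.## -> #   bit 27 = 1  t=0,i=16
  ##.#. -> .   bit 26 = 0  t=0,i=19
  ##..# -> .   bit 25 = 0  t=0,i=5
  ##... -> .   bit 24 = 0  t=0,i=9
  #.### -> #   bit 23 = 1  t=1,i=15
  #.##. -> #   bit 22 = 1  t=0,i=17
  #.#.# -> #   bit 21 = 1  t=1,i=13
  #.#.. -> #   bit 20 = 1  t=0,i=20
  #..## -> .   bit 19 = 0  t=0,i=6
  #..#. -> #   bit 18 = 1  t=1,i=10
  #...# -> #   bit 17 = 1  t=0,i=1
  #.... -> .   bit 16 = 0  t=0,i=10
  .#### -> #   bit 15 = 1  t=1,i=16
  .###. -> #   bit 14 = 1  t=2,i=16
  .##.# -> #   bit 13 = 1  t=0,i=15
  .##.. -> #   bit 12 = 1  t=0,i=4
  .#.## -> .   bit 11 = 0  t=1,i=0
  .#.#. -> #   bit 10 = 1  t=1,i=12
  .#..# -> #   bit 9 = 1  t=1,i=9
  .#... -> .   bit 8 = 0  t=0,i=0
  ..### -> #   bit 7 = 1  t=4,i=20
  ..##. -> .   bit 6 = 0  t=0,i=3
  ..#.# -> #   bit 5 = 1  t=1,i=11
  ..#.. -> #   bit 4 = 1  t=1,i=8
  ...## -> #   bit 3 = 1  t=0,i=2
  ...#. -> .   bit 2 = 0  t=1,i=7
  ....# -> .   bit 1 = 0  t=0,i=12
  ..... -> #   bit 0 = 1  t=0,i=11
  bits 01001000111101101111011010111001 = 1224144569

1224144569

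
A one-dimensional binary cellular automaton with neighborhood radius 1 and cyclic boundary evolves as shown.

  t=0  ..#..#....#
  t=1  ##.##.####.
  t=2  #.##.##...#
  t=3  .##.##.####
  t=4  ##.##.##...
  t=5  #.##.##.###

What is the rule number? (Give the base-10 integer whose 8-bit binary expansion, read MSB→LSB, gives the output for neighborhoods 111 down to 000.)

59

  [7] ### => .  t=1,i=7
  [6] ##. => .  t=1,i=1
  [5] #.# => #  t=1,i=2
  [4] #.. => #  t=0,i=0
  [3] .## => #  t=1,i=0
  [2] .#. => .  t=0,i=2
  [1] ..# => #  t=0,i=1
  [0] ... => #  t=0,i=7
  bits 00111011 = 59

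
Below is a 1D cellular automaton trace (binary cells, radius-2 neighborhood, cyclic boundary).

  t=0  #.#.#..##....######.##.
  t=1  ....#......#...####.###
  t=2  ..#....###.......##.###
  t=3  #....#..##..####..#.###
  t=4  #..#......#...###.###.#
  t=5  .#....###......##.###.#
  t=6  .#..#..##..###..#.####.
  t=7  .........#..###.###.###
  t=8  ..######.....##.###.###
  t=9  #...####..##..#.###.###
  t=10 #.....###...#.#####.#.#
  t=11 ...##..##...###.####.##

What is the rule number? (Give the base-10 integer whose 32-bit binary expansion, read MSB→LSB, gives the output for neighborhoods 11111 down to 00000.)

4140853283

  ##### -> #   bit 31 = 1  t=0,i=15
  ####. -> #   bit 30 = 1  t=0,i=17
  ###.# -> #   bit 29 = 1  t=0,i=18
  ###.. -> #   bit 28 = 1  t=1,i=22
  ##.## -> .   bit 27 = 0  t=0,i=19
  ##.#. -> #   bit 26 = 1  t=0,i=22
  ##..# -> #   bit 25 = 1  t=2,i=0
  ##... -> .   bit 24 = 0  t=0,i=9
  #.### -> #   bit 23 = 1  t=1,i=20
  #.##. -> #   bit 22 = 1  t=0,i=20
  #.#.# -> .   bit 21 = 0  t=0,i=0
  #.#.. -> #   bit 20 = 1  t=0,i=4
  #..## -> .   bit 19 = 0  t=0,i=6
  #..#. -> .   bit 18 = 0  t=2,i=1
  #...# -> .   bit 17 = 0  t=1,i=13
  #.... -> .   bit 16 = 0  t=0,i=10
  .#### -> .   bit 15 = 0  t=0,i=14
  .###. -> #   bit 14 = 1  t=1,i=21
  .##.# -> #   bit 13 = 1  t=0,i=21
  .##.. -> .   bit 12 = 0  t=0,i=8
  .#.## -> #   bit 11 = 1  t=3,i=19
  .#.#. -> .   bit 10 = 0  t=0,i=1
  .#..# -> .   bit 9 = 0  t=0,i=5
  .#... -> .   bit 8 = 0  t=1,i=5
  ..### -> .   bit 7 = 0  t=0,i=13
  ..##. -> .   bit 6 = 0  t=0,i=7
  ..#.# -> #   bit 5 = 1  t=3,i=18
  ..#.. -> .   bit 4 = 0  t=1,i=4
  ...## -> .   bit 3 = 0  t=0,i=12
  ...#. -> .   bit 2 = 0  t=1,i=3
  ....# -> #   bit 1 = 1  t=0,i=11
  ..... -> #   bit 0 = 1  t=1,i=7
  bits 11110110110100000110100000100011 = 4140853283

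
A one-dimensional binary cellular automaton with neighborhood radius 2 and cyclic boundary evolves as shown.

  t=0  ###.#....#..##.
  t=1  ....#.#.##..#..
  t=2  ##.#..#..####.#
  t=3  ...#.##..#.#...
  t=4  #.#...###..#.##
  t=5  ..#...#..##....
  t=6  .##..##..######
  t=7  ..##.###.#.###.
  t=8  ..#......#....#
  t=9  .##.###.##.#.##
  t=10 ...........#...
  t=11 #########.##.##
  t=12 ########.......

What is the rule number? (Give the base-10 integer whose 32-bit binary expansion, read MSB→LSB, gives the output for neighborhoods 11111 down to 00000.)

  #####|#  b31=1 t=6,i=11
  ####.|#  b30=1 t=2,i=11
  ###.#|.  b29=0 t=0,i=2
  ###..|.  b28=0 t=4,i=8
  ##.##|.  b27=0 t=0,i=14
  ##.#.|.  b26=0 t=0,i=3
  ##..#|#  b25=1 t=1,i=10
  ##...|#  b24=1 t=5,i=11
  #.###|.  b23=0 t=0,i=0
  #.##.|.  b22=0 t=1,i=8
  #.#.#|#  b21=1 t=1,i=6
  #.#..|#  b20=1 t=0,i=4
  #..##|.  b19=0 t=0,i=11
  #..#.|#  b18=1 t=1,i=11
  #...#|.  b17=0 t=4,i=4
  #....|#  b16=1 t=0,i=6
  .####|.  b15=0 t=2,i=10
  .###.|.  b14=0 t=0,i=1
  .##.#|.  b13=0 t=0,i=13
  .##..|#  b12=1 t=1,i=9
  .#.##|.  b11=0 t=1,i=7
  .#.#.|.  b10=0 t=1,i=5
  .#..#|.  b9=0 t=0,i=10
  .#...|.  b8=0 t=0,i=5
  ..###|#  b7=1 t=2,i=9
  ..##.|#  b6=1 t=0,i=12
  ..#.#|.  b5=0 t=1,i=4
  ..#..|#  b4=1 t=0,i=9
  ...##|.  b3=0 t=4,i=5
  ...#.|#  b2=1 t=0,i=8
  ....#|.  b1=0 t=0,i=7
  .....|#  b0=1 t=1,i=0
  bits 11000011001101010001000011010101 = 3275034837

3275034837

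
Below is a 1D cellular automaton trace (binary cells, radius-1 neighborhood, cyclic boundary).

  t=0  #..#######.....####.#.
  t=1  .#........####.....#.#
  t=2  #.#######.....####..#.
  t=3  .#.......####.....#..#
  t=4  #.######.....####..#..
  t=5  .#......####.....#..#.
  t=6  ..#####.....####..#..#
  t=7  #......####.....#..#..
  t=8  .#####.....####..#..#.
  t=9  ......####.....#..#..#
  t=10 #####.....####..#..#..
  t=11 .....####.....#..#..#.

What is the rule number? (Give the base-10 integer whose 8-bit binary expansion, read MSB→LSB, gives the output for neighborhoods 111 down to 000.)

  [7] ### => .  t=0,i=4
  [6] ##. => .  t=0,i=9
  [5] #.# => #  t=0,i=19
  [4] #.. => #  t=0,i=1
  [3] .## => .  t=0,i=3
  [2] .#. => .  t=0,i=0
  [1] ..# => .  t=0,i=2
  [0] ... => #  t=0,i=11
  bits 00110001 = 49

49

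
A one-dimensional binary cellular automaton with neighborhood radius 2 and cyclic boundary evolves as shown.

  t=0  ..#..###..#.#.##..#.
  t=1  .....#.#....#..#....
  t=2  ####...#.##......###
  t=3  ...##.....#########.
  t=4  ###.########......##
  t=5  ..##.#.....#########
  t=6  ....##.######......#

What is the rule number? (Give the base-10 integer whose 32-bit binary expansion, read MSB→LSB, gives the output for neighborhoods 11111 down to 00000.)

1026658443

  ##### -> .   bit 31 = 0  t=2,i=0
  ####. -> .   bit 30 = 0  t=2,i=2
  ###.# -> #   bit 29 = 1  t=4,i=2
  ###.. -> #   bit 28 = 1  t=0,i=7
  ##.## -> #   bit 27 = 1  t=4,i=3
  ##.#. -> #   bit 26 = 1  t=5,i=4
  ##..# -> .   bit 25 = 0  t=0,i=8
  ##... -> #   bit 24 = 1  t=2,i=4
  #.### -> .   bit 23 = 0  t=4,i=4
  #.##. -> .   bit 22 = 0  t=0,i=14
  #.#.# -> #   bit 21 = 1  t=0,i=12
  #.#.. -> #   bit 20 = 1  t=1,i=7
  #..## -> .   bit 19 = 0  t=0,i=4
  #..#. -> .   bit 18 = 0  t=0,i=9
  #...# -> .   bit 17 = 0  t=0,i=0
  #.... -> #   bit 16 = 1  t=1,i=9
  .#### -> #   bit 15 = 1  t=2,i=18
  .###. -> .   bit 14 = 0  t=0,i=6
  .##.# -> .   bit 13 = 0  t=5,i=3
  .##.. -> #   bit 12 = 1  t=0,i=15
  .#.## -> .   bit 11 = 0  t=0,i=13
  .#.#. -> .   bit 10 = 0  t=0,i=11
  .#..# -> .   bit 9 = 0  t=0,i=3
  .#... -> .   bit 8 = 0  t=0,i=19
  ..### -> #   bit 7 = 1  t=0,i=5
  ..##. -> .   bit 6 = 0  t=3,i=3
  ..#.# -> .   bit 5 = 0  t=0,i=10
  ..#.. -> .   bit 4 = 0  t=0,i=2
  ...## -> #   bit 3 = 1  t=2,i=16
  ...#. -> .   bit 2 = 0  t=0,i=1
  ....# -> #   bit 1 = 1  t=1,i=3
  ..... -> #   bit 0 = 1  t=1,i=0
  bits 00111101001100011001000010001011 = 1026658443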